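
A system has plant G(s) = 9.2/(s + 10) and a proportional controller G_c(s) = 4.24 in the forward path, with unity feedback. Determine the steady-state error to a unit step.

0.204

The loop is type 0. Static position error constant K_pos = G_c(0)·G(0) = 4.24·0.92 = 3.901.
Steady-state error to a unit step: e_ss = 1/(1+K_pos) = 1/4.901 = 0.204.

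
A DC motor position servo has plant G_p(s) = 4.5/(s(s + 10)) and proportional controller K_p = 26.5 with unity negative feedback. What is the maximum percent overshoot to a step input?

19.8%

Closed-loop characteristic equation: s² + 10s + 119.2 = 0, so ω_n = 10.92 rad/s and ζ = 10/(2·10.92) = 0.4579.
%OS = 100·exp(−πζ/√(1−ζ²)) = 100·exp(−π·0.4579/√0.7904) = 19.8%.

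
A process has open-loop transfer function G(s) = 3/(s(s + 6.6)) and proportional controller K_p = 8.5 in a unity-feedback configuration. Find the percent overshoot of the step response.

Closed-loop characteristic equation: s² + 6.6s + 25.5 = 0, so ω_n = 5.05 rad/s and ζ = 6.6/(2·5.05) = 0.6535.
%OS = 100·exp(−πζ/√(1−ζ²)) = 100·exp(−π·0.6535/√0.5729) = 6.64%.

6.64%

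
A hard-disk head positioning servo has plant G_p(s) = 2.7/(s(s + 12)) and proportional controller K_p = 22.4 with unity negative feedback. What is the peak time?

T_p = 0.635 s

Closed-loop characteristic equation: s² + 12s + 60.48 = 0, so ω_n = 7.777 rad/s and ζ = 12/(2·7.777) = 0.7715.
Damped frequency ω_d = ω_n√(1−ζ²) = 4.948 rad/s, so peak time T_p = π/ω_d = 0.635 s.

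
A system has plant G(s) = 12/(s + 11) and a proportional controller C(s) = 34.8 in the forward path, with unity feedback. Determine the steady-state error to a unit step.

0.0257

The loop is type 0. Static position error constant K_pos = C(0)·G(0) = 34.8·1.091 = 37.96.
Steady-state error to a unit step: e_ss = 1/(1+K_pos) = 1/38.96 = 0.0257.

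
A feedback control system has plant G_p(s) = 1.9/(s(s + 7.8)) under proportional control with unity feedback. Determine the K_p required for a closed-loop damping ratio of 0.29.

Closed-loop characteristic equation: s² + 7.8s + K_p·1.9 = 0.
So ω_n = √(1.9K_p) and 2ζω_n = 7.8, giving ζ = 7.8/(2√(1.9K_p)).
Setting ζ = 0.29: √(1.9K_p) = 7.8/(2·0.29) = 13.45, so K_p = 180.9/1.9 = 95.2.

K_p = 95.2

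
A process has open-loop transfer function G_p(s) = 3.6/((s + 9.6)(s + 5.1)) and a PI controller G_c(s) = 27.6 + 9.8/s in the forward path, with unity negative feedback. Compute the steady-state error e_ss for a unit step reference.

The open loop G_c(s)G_p(s) has a pole at the origin (type 1), so the static position error constant is infinite and e_ss = 1/(1+∞) = 0.

0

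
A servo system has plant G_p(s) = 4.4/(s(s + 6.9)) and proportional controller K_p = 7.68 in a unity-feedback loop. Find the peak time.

The closed-loop denominator s² + 6.9s + 33.79 gives ω_n = √33.79 = 5.813 and ζ = 6.9/(2ω_n) = 0.5935.
Damped frequency ω_d = ω_n√(1−ζ²) = 4.679 rad/s, so peak time T_p = π/ω_d = 0.671 s.

T_p = 0.671 s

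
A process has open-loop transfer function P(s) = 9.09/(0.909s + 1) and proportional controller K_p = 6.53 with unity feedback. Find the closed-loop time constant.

τ = 0.0151 s

Closed loop: T(s) = K_p·P/(1+K_p·P) = 59.36/(0.909s + 1 + 59.36), with pole at s = −(1 + 59.36)/0.909 = −66.4.
Closed-loop time constant τ = 1/66.4 = 0.0151 s.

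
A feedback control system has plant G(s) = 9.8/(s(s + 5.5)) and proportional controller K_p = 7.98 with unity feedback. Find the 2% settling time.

Closed-loop characteristic equation: s² + 5.5s + 78.2 = 0, so ω_n = 8.843 rad/s and ζ = 5.5/(2·8.843) = 0.311.
2% settling time T_s ≈ 4/(ζω_n) = 4/2.75 = 1.45 s.

T_s ≈ 1.45 s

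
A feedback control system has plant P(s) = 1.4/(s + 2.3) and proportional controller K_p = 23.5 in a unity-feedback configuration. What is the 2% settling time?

T_s ≈ 0.114 s

Closed-loop transfer function: T(s) = K_p·P(s)/(1 + K_p·P(s)) = 32.9/(s + 2.3 + 32.9) = 32.9/(s + 35.2).
Time constant τ = 1/35.2 = 0.02841 s, so the 2% settling time is about 4τ = 0.114 s.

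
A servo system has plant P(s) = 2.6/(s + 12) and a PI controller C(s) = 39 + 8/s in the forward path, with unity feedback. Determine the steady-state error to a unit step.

The open loop C(s)P(s) has a pole at the origin (type 1), so the static position error constant is infinite and e_ss = 1/(1+∞) = 0.

0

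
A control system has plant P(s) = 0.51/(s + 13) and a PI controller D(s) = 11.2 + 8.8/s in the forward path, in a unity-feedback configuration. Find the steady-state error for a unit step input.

The open loop D(s)P(s) has a pole at the origin (type 1), so the static position error constant is infinite and e_ss = 1/(1+∞) = 0.

0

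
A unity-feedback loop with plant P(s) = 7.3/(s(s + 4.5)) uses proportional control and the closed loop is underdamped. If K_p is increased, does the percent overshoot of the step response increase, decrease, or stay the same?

increase

Characteristic equation s² + 4.5s + K_p·7.3 = 0: raising K_p raises ω_n while 2ζω_n = 4.5 is fixed, so ζ falls and overshoot grows.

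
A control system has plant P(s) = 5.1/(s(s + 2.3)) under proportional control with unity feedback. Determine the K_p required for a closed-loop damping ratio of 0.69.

Closed-loop characteristic equation: s² + 2.3s + K_p·5.1 = 0.
So ω_n = √(5.1K_p) and 2ζω_n = 2.3, giving ζ = 2.3/(2√(5.1K_p)).
Setting ζ = 0.69: √(5.1K_p) = 2.3/(2·0.69) = 1.667, so K_p = 2.778/5.1 = 0.545.

K_p = 0.545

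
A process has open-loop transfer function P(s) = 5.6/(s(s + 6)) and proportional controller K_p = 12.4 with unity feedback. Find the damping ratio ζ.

ζ = 0.36

1 + K_p·P(s) = 0 gives s² + 6s + 69.44 = 0.
So ω_n² = 69.44 ⇒ ω_n = 8.333 rad/s, and ζ = 6/(2ω_n) = 0.36.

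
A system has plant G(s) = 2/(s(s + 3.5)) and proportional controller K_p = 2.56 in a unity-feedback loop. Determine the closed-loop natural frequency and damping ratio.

1 + K_p·G(s) = 0 gives s² + 3.5s + 5.12 = 0.
Matching s² + 2ζω_n s + ω_n²: ω_n = √5.12 = 2.263 rad/s and 2ζω_n = 3.5, so ζ = 3.5/(2·2.263) = 0.773.

ω_n = 2.26 rad/s, ζ = 0.773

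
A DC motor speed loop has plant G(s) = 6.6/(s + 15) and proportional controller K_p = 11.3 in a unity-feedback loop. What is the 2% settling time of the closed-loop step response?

Closed-loop transfer function: T(s) = K_p·G(s)/(1 + K_p·G(s)) = 74.58/(s + 15 + 74.58) = 74.58/(s + 89.58).
Time constant τ = 1/89.58 = 0.01116 s, so the 2% settling time is about 4τ = 0.0447 s.

T_s ≈ 0.0447 s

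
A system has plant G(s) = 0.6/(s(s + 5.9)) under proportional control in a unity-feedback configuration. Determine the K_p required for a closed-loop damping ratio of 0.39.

K_p = 95.4

Closed-loop characteristic equation: s² + 5.9s + K_p·0.6 = 0.
So ω_n = √(0.6K_p) and 2ζω_n = 5.9, giving ζ = 5.9/(2√(0.6K_p)).
Setting ζ = 0.39: √(0.6K_p) = 5.9/(2·0.39) = 7.564, so K_p = 57.22/0.6 = 95.4.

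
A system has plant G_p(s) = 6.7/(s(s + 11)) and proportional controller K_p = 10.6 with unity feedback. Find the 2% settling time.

The closed-loop denominator s² + 11s + 71.02 gives ω_n = √71.02 = 8.427 and ζ = 11/(2ω_n) = 0.6526.
2% settling time T_s ≈ 4/(ζω_n) = 4/5.5 = 0.727 s.

T_s ≈ 0.727 s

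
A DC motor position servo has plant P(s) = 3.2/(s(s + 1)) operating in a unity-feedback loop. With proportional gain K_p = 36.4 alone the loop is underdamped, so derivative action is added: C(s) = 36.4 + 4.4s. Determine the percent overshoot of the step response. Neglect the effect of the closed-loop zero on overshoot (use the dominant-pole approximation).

Forward path: (36.4 + 4.4s)·3.2/(s(s+1)). The closed-loop characteristic equation is s² + (1 + 3.2·4.4)s + 3.2·36.4 = 0.
That is s² + 15.08s + 116.5 = 0, so ω_n = 10.79 rad/s and ζ = 15.08/(2·10.79) = 0.6986.
%OS = 100·exp(−πζ/√(1−ζ²)) = 4.65%.

4.65%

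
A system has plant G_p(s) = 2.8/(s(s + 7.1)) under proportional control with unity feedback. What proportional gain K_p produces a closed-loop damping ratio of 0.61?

Closed-loop characteristic equation: s² + 7.1s + K_p·2.8 = 0.
So ω_n = √(2.8K_p) and 2ζω_n = 7.1, giving ζ = 7.1/(2√(2.8K_p)).
Setting ζ = 0.61: √(2.8K_p) = 7.1/(2·0.61) = 5.82, so K_p = 33.87/2.8 = 12.1.

K_p = 12.1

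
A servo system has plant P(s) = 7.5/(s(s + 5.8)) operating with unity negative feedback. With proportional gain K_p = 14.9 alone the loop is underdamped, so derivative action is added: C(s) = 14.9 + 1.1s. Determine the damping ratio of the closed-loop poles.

Forward path: (14.9 + 1.1s)·7.5/(s(s+5.8)). The closed-loop characteristic equation is s² + (5.8 + 7.5·1.1)s + 7.5·14.9 = 0.
That is s² + 14.05s + 111.8 = 0, so ω_n = 10.57 rad/s and ζ = 14.05/(2·10.57) = 0.6645.

ζ = 0.665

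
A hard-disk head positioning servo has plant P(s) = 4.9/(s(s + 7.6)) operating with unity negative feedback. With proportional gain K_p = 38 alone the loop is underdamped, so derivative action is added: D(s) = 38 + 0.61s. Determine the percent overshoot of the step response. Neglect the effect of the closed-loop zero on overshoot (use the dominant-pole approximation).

Forward path: (38 + 0.61s)·4.9/(s(s+7.6)). The closed-loop characteristic equation is s² + (7.6 + 4.9·0.61)s + 4.9·38 = 0.
That is s² + 10.59s + 186.2 = 0, so ω_n = 13.65 rad/s and ζ = 10.59/(2·13.65) = 0.388.
%OS = 100·exp(−πζ/√(1−ζ²)) = 26.6%.

26.6%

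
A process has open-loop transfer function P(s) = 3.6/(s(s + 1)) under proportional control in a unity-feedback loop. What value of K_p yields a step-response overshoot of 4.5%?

K_p = 0.141

From %OS = 100·exp(−πζ/√(1−ζ²)) = 4.5%, ζ = −ln(0.045)/√(π²+ln²(0.045)) = 0.7025.
Characteristic equation s² + 1s + 3.6K_p = 0 gives ζ = 1/(2√(3.6K_p)).
Setting ζ = 0.7025: √(3.6K_p) = 1/(2·0.7025) = 0.7117, so K_p = 0.5066/3.6 = 0.141.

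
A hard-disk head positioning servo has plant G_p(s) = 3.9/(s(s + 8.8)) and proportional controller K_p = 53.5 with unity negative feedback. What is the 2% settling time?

Closed-loop characteristic equation: s² + 8.8s + 208.7 = 0, so ω_n = 14.44 rad/s and ζ = 8.8/(2·14.44) = 0.3046.
2% settling time T_s ≈ 4/(ζω_n) = 4/4.4 = 0.909 s.

T_s ≈ 0.909 s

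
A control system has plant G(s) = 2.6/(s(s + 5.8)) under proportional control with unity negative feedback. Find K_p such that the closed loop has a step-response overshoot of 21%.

K_p = 16.3

From %OS = 100·exp(−πζ/√(1−ζ²)) = 21%, ζ = −ln(0.21)/√(π²+ln²(0.21)) = 0.4449.
Characteristic equation s² + 5.8s + 2.6K_p = 0 gives ζ = 5.8/(2√(2.6K_p)).
Setting ζ = 0.4449: √(2.6K_p) = 5.8/(2·0.4449) = 6.518, so K_p = 42.49/2.6 = 16.3.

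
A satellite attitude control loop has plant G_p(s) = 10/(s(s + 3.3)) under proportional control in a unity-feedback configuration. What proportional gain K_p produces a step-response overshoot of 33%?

From %OS = 100·exp(−πζ/√(1−ζ²)) = 33%, ζ = −ln(0.33)/√(π²+ln²(0.33)) = 0.3328.
Characteristic equation s² + 3.3s + 10K_p = 0 gives ζ = 3.3/(2√(10K_p)).
Setting ζ = 0.3328: √(10K_p) = 3.3/(2·0.3328) = 4.958, so K_p = 24.58/10 = 2.46.

K_p = 2.46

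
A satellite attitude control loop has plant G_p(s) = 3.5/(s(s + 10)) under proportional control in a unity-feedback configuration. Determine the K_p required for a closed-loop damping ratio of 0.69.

Closed-loop characteristic equation: s² + 10s + K_p·3.5 = 0.
So ω_n = √(3.5K_p) and 2ζω_n = 10, giving ζ = 10/(2√(3.5K_p)).
Setting ζ = 0.69: √(3.5K_p) = 10/(2·0.69) = 7.246, so K_p = 52.51/3.5 = 15.

K_p = 15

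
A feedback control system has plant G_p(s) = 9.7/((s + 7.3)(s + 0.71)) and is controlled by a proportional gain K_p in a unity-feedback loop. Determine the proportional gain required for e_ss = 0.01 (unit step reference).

Steady-state error for a unit step on this type-0 loop is 1/(1 + K_p·G_p(0)).
G_p(0) = 1.872. Require 1/(1 + K_p·1.872) = 0.01, so 1 + 1.872·K_p = 100.
K_p = (100 − 1)/1.872 = 52.9.

K_p = 52.9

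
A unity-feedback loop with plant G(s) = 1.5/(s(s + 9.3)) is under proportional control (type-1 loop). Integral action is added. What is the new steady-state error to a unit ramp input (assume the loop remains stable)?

The integrator raises the loop to type 2, so K_v → ∞ and e_ss to a ramp is zero.

0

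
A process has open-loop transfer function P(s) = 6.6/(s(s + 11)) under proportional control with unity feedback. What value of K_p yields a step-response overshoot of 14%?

K_p = 16.3

From %OS = 100·exp(−πζ/√(1−ζ²)) = 14%, ζ = −ln(0.14)/√(π²+ln²(0.14)) = 0.5305.
Characteristic equation s² + 11s + 6.6K_p = 0 gives ζ = 11/(2√(6.6K_p)).
Setting ζ = 0.5305: √(6.6K_p) = 11/(2·0.5305) = 10.37, so K_p = 107.5/6.6 = 16.3.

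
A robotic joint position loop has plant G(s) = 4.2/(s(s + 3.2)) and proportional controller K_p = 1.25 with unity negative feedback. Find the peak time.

Closed-loop characteristic equation: s² + 3.2s + 5.25 = 0, so ω_n = 2.291 rad/s and ζ = 3.2/(2·2.291) = 0.6983.
Damped frequency ω_d = ω_n√(1−ζ²) = 1.64 rad/s, so peak time T_p = π/ω_d = 1.92 s.

T_p = 1.92 s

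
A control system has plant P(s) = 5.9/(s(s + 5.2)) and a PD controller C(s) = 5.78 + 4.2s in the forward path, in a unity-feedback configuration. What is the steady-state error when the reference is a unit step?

0

The open loop C(s)P(s) has a pole at the origin (type 1), so the static position error constant is infinite and e_ss = 1/(1+∞) = 0.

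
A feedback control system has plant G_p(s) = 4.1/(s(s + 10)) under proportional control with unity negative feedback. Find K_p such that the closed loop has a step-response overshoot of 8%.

K_p = 15.5

From %OS = 100·exp(−πζ/√(1−ζ²)) = 8%, ζ = −ln(0.08)/√(π²+ln²(0.08)) = 0.6266.
Characteristic equation s² + 10s + 4.1K_p = 0 gives ζ = 10/(2√(4.1K_p)).
Setting ζ = 0.6266: √(4.1K_p) = 10/(2·0.6266) = 7.98, so K_p = 63.68/4.1 = 15.5.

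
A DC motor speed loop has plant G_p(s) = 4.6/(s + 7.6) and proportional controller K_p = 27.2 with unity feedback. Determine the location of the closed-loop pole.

Closed-loop transfer function: T(s) = K_p·G_p(s)/(1 + K_p·G_p(s)) = 125.1/(s + 7.6 + 125.1) = 125.1/(s + 132.7).
The closed-loop pole is at s = −132.7.

s = -132.7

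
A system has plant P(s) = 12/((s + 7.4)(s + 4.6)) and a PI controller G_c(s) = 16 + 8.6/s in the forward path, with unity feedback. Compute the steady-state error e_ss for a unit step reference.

The open loop G_c(s)P(s) has a pole at the origin (type 1), so the static position error constant is infinite and e_ss = 1/(1+∞) = 0.

0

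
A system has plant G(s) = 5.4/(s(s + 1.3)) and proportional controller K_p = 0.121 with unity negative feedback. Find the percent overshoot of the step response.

Closed-loop characteristic equation: s² + 1.3s + 0.6534 = 0, so ω_n = 0.8083 rad/s and ζ = 1.3/(2·0.8083) = 0.8041.
%OS = 100·exp(−πζ/√(1−ζ²)) = 100·exp(−π·0.8041/√0.3534) = 1.43%.

1.43%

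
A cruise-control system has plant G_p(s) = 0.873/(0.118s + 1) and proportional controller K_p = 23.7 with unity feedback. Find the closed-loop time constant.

τ = 0.00544 s

Closed loop: T(s) = K_p·G_p/(1+K_p·G_p) = 20.69/(0.118s + 1 + 20.69), with pole at s = −(1 + 20.69)/0.118 = −183.8.
Closed-loop time constant τ = 1/183.8 = 0.00544 s.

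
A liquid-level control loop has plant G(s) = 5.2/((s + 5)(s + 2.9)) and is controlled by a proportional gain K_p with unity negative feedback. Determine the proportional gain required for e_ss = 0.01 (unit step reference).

K_p = 276

The loop is type 0, so e_ss(step) = 1/(1 + K_pos) with K_pos = K_p·G(0).
G(0) = 0.3586. Require 1/(1 + K_p·0.3586) = 0.01, so 1 + 0.3586·K_p = 100.
K_p = (100 − 1)/0.3586 = 276.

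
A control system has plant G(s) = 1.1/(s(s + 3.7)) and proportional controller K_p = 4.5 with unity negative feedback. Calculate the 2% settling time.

T_s ≈ 2.16 s

From 1 + K_pG(s) = 0: s² + 3.7s + 4.95 = 0 ⇒ ω_n = 2.225, ζ = 0.8315.
2% settling time T_s ≈ 4/(ζω_n) = 4/1.85 = 2.16 s.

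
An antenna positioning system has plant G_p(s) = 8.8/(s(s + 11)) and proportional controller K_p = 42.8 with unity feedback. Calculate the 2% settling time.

From 1 + K_pG_p(s) = 0: s² + 11s + 376.6 = 0 ⇒ ω_n = 19.41, ζ = 0.2834.
2% settling time T_s ≈ 4/(ζω_n) = 4/5.5 = 0.727 s.

T_s ≈ 0.727 s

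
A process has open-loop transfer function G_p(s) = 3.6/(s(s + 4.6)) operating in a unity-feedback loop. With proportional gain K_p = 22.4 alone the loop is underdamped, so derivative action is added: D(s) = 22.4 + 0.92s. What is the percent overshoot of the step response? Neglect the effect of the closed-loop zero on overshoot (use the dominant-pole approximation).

21.4%

Forward path: (22.4 + 0.92s)·3.6/(s(s+4.6)). The closed-loop characteristic equation is s² + (4.6 + 3.6·0.92)s + 3.6·22.4 = 0.
That is s² + 7.912s + 80.64 = 0, so ω_n = 8.98 rad/s and ζ = 7.912/(2·8.98) = 0.4405.
%OS = 100·exp(−πζ/√(1−ζ²)) = 21.4%.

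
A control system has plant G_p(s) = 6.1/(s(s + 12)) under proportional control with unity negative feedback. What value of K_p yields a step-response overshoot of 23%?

K_p = 32.9

From %OS = 100·exp(−πζ/√(1−ζ²)) = 23%, ζ = −ln(0.23)/√(π²+ln²(0.23)) = 0.4237.
Characteristic equation s² + 12s + 6.1K_p = 0 gives ζ = 12/(2√(6.1K_p)).
Setting ζ = 0.4237: √(6.1K_p) = 12/(2·0.4237) = 14.16, so K_p = 200.5/6.1 = 32.9.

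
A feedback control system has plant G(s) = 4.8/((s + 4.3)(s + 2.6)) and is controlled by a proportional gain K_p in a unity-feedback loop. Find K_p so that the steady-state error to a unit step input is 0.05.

The loop is type 0, so e_ss(step) = 1/(1 + K_pos) with K_pos = K_p·G(0).
G(0) = 0.4293. Require 1/(1 + K_p·0.4293) = 0.05, so 1 + 0.4293·K_p = 20.
K_p = (20 − 1)/0.4293 = 44.3.

K_p = 44.3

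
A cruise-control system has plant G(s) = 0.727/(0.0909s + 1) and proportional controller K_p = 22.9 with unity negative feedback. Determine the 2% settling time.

T_s ≈ 0.0206 s

Closed loop: T(s) = K_p·G/(1+K_p·G) = 16.65/(0.0909s + 1 + 16.65), with pole at s = −(1 + 16.65)/0.0909 = −194.2.
τ = 1/194.2 = 0.005151 s, so 2% settling time ≈ 4τ = 0.0206 s.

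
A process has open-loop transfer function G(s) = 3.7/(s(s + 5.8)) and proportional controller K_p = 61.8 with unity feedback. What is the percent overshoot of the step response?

54.1%

Closed-loop characteristic equation: s² + 5.8s + 228.7 = 0, so ω_n = 15.12 rad/s and ζ = 5.8/(2·15.12) = 0.1918.
%OS = 100·exp(−πζ/√(1−ζ²)) = 100·exp(−π·0.1918/√0.9632) = 54.1%.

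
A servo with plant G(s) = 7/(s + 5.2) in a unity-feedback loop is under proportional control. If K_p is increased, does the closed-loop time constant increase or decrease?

decrease

The closed-loop bandwidth 5.2+K_p·7 grows with K_p, so τ shrinks.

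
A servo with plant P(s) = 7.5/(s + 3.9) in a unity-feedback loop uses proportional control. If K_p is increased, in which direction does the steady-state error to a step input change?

decrease

The position error constant K_pos = K_p·P(0) grows with K_p, and e_ss = 1/(1+K_pos) falls.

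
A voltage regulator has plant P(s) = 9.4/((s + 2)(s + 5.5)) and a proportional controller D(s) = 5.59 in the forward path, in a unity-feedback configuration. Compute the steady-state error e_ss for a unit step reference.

The loop is type 0. Static position error constant K_pos = D(0)·P(0) = 5.59·0.8545 = 4.777.
Steady-state error to a unit step: e_ss = 1/(1+K_pos) = 1/5.777 = 0.173.

0.173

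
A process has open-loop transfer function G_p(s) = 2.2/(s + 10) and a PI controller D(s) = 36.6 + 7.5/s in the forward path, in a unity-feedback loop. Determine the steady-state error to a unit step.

The open loop D(s)G_p(s) has a pole at the origin (type 1), so the static position error constant is infinite and e_ss = 1/(1+∞) = 0.

0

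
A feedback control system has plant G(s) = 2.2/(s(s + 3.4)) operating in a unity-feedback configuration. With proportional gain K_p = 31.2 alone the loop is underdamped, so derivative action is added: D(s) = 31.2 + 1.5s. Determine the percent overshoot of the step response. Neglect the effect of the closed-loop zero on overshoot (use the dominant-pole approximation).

Forward path: (31.2 + 1.5s)·2.2/(s(s+3.4)). The closed-loop characteristic equation is s² + (3.4 + 2.2·1.5)s + 2.2·31.2 = 0.
That is s² + 6.7s + 68.64 = 0, so ω_n = 8.285 rad/s and ζ = 6.7/(2·8.285) = 0.4043.
%OS = 100·exp(−πζ/√(1−ζ²)) = 24.9%.

24.9%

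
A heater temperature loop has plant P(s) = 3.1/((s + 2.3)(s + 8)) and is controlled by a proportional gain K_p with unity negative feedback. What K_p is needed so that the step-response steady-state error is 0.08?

For a type-0 loop with proportional control, e_ss = 1/(1 + K_p·P(0)).
P(0) = 0.1685. Require 1/(1 + K_p·0.1685) = 0.08, so 1 + 0.1685·K_p = 12.5.
K_p = (12.5 − 1)/0.1685 = 68.3.

K_p = 68.3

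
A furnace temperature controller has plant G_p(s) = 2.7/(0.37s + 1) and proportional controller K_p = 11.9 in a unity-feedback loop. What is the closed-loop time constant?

Closed loop: T(s) = K_p·G_p/(1+K_p·G_p) = 32.13/(0.37s + 1 + 32.13), with pole at s = −(1 + 32.13)/0.37 = −89.54.
Closed-loop time constant τ = 1/89.54 = 0.0112 s.

τ = 0.0112 s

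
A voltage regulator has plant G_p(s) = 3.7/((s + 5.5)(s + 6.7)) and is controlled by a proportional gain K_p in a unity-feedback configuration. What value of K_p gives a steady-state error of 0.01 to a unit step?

The loop is type 0, so e_ss(step) = 1/(1 + K_pos) with K_pos = K_p·G_p(0).
G_p(0) = 0.1004. Require 1/(1 + K_p·0.1004) = 0.01, so 1 + 0.1004·K_p = 100.
K_p = (100 − 1)/0.1004 = 986.

K_p = 986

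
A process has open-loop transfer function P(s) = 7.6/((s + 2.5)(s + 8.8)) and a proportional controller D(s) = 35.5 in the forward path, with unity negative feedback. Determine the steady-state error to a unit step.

0.0754

The loop is type 0. Static position error constant K_pos = D(0)·P(0) = 35.5·0.3455 = 12.26.
Steady-state error to a unit step: e_ss = 1/(1+K_pos) = 1/13.26 = 0.0754.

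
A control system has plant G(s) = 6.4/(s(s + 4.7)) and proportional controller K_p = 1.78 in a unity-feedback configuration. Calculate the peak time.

Closed-loop characteristic equation: s² + 4.7s + 11.39 = 0, so ω_n = 3.375 rad/s and ζ = 4.7/(2·3.375) = 0.6963.
Damped frequency ω_d = ω_n√(1−ζ²) = 2.423 rad/s, so peak time T_p = π/ω_d = 1.3 s.

T_p = 1.3 s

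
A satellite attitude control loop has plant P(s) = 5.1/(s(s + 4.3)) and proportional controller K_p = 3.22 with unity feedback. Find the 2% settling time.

T_s ≈ 1.86 s

Closed-loop characteristic equation: s² + 4.3s + 16.42 = 0, so ω_n = 4.052 rad/s and ζ = 4.3/(2·4.052) = 0.5305.
2% settling time T_s ≈ 4/(ζω_n) = 4/2.15 = 1.86 s.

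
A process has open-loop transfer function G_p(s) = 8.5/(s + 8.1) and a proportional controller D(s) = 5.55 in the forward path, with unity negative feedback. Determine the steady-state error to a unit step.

0.147

The loop is type 0. Static position error constant K_pos = D(0)·G_p(0) = 5.55·1.049 = 5.824.
Steady-state error to a unit step: e_ss = 1/(1+K_pos) = 1/6.824 = 0.147.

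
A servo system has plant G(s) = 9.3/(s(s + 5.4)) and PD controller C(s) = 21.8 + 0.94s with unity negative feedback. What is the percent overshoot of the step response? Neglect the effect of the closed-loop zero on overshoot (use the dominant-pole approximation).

Forward path: (21.8 + 0.94s)·9.3/(s(s+5.4)). The closed-loop characteristic equation is s² + (5.4 + 9.3·0.94)s + 9.3·21.8 = 0.
That is s² + 14.14s + 202.7 = 0, so ω_n = 14.24 rad/s and ζ = 14.14/(2·14.24) = 0.4966.
%OS = 100·exp(−πζ/√(1−ζ²)) = 16.6%.

16.6%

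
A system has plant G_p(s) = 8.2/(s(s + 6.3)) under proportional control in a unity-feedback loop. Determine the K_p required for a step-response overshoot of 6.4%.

From %OS = 100·exp(−πζ/√(1−ζ²)) = 6.4%, ζ = −ln(0.064)/√(π²+ln²(0.064)) = 0.6585.
Characteristic equation s² + 6.3s + 8.2K_p = 0 gives ζ = 6.3/(2√(8.2K_p)).
Setting ζ = 0.6585: √(8.2K_p) = 6.3/(2·0.6585) = 4.784, so K_p = 22.88/8.2 = 2.79.

K_p = 2.79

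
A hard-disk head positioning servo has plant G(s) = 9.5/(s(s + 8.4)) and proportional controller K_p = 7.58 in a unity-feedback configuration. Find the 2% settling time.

T_s ≈ 0.952 s

The closed-loop denominator s² + 8.4s + 72.01 gives ω_n = √72.01 = 8.486 and ζ = 8.4/(2ω_n) = 0.4949.
2% settling time T_s ≈ 4/(ζω_n) = 4/4.2 = 0.952 s.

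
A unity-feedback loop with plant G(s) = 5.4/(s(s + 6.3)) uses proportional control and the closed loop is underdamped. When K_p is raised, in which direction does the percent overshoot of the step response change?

increase

Characteristic equation s² + 6.3s + K_p·5.4 = 0: raising K_p raises ω_n while 2ζω_n = 6.3 is fixed, so ζ falls and overshoot grows.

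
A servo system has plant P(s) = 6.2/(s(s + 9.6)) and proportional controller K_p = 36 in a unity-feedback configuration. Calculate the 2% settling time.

From 1 + K_pP(s) = 0: s² + 9.6s + 223.2 = 0 ⇒ ω_n = 14.94, ζ = 0.3213.
2% settling time T_s ≈ 4/(ζω_n) = 4/4.8 = 0.833 s.

T_s ≈ 0.833 s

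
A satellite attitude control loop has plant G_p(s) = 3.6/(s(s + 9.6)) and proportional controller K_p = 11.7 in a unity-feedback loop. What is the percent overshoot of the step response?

3.17%

From 1 + K_pG_p(s) = 0: s² + 9.6s + 42.12 = 0 ⇒ ω_n = 6.49, ζ = 0.7396.
%OS = 100·exp(−πζ/√(1−ζ²)) = 100·exp(−π·0.7396/√0.453) = 3.17%.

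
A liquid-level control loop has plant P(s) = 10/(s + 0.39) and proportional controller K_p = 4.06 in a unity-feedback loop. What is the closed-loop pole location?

Closed-loop transfer function: T(s) = K_p·P(s)/(1 + K_p·P(s)) = 40.6/(s + 0.39 + 40.6) = 40.6/(s + 40.99).
The closed-loop pole is at s = −40.99.

s = -40.99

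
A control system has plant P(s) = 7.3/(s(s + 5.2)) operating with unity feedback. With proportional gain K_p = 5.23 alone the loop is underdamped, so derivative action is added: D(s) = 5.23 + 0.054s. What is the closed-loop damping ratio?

Forward path: (5.23 + 0.054s)·7.3/(s(s+5.2)). The closed-loop characteristic equation is s² + (5.2 + 7.3·0.054)s + 7.3·5.23 = 0.
That is s² + 5.594s + 38.18 = 0, so ω_n = 6.179 rad/s and ζ = 5.594/(2·6.179) = 0.4527.

ζ = 0.453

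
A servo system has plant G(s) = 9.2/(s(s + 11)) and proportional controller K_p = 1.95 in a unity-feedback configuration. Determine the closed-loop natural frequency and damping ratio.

ω_n = 4.24 rad/s, ζ = 1.3

1 + K_p·G(s) = 0 gives s² + 11s + 17.94 = 0.
So ω_n² = 17.94 ⇒ ω_n = 4.236 rad/s, and ζ = 11/(2ω_n) = 1.3.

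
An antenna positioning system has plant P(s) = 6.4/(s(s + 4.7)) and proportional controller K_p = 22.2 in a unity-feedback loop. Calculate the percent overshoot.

53.2%

The closed-loop denominator s² + 4.7s + 142.1 gives ω_n = √142.1 = 11.92 and ζ = 4.7/(2ω_n) = 0.1972.
%OS = 100·exp(−πζ/√(1−ζ²)) = 100·exp(−π·0.1972/√0.9611) = 53.2%.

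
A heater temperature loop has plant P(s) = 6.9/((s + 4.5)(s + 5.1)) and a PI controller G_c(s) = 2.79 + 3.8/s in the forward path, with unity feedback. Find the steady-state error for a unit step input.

The open loop G_c(s)P(s) has a pole at the origin (type 1), so the static position error constant is infinite and e_ss = 1/(1+∞) = 0.

0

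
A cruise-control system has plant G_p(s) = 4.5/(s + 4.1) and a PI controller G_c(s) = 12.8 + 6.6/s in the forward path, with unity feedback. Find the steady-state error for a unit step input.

0

The open loop G_c(s)G_p(s) has a pole at the origin (type 1), so the static position error constant is infinite and e_ss = 1/(1+∞) = 0.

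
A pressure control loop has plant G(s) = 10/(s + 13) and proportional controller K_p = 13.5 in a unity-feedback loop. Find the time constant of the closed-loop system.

τ = 0.00676 s

Closed-loop transfer function: T(s) = K_p·G(s)/(1 + K_p·G(s)) = 135/(s + 13 + 135) = 135/(s + 148).
Time constant τ = 1/148 = 0.00676 s.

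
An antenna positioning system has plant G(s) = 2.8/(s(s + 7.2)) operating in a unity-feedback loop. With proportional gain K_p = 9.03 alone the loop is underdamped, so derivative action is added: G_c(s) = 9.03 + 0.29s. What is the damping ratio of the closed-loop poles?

Forward path: (9.03 + 0.29s)·2.8/(s(s+7.2)). The closed-loop characteristic equation is s² + (7.2 + 2.8·0.29)s + 2.8·9.03 = 0.
That is s² + 8.012s + 25.28 = 0, so ω_n = 5.028 rad/s and ζ = 8.012/(2·5.028) = 0.7967.

ζ = 0.797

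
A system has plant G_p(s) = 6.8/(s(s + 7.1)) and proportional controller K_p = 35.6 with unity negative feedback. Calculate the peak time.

T_p = 0.207 s

The closed-loop denominator s² + 7.1s + 242.1 gives ω_n = √242.1 = 15.56 and ζ = 7.1/(2ω_n) = 0.2282.
Damped frequency ω_d = ω_n√(1−ζ²) = 15.15 rad/s, so peak time T_p = π/ω_d = 0.207 s.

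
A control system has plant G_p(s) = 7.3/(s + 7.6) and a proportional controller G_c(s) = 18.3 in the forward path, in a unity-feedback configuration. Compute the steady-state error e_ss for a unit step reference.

0.0538

The loop is type 0. Static position error constant K_pos = G_c(0)·G_p(0) = 18.3·0.9605 = 17.58.
Steady-state error to a unit step: e_ss = 1/(1+K_pos) = 1/18.58 = 0.0538.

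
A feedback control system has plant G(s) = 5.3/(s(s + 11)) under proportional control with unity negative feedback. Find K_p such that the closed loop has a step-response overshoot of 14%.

From %OS = 100·exp(−πζ/√(1−ζ²)) = 14%, ζ = −ln(0.14)/√(π²+ln²(0.14)) = 0.5305.
Characteristic equation s² + 11s + 5.3K_p = 0 gives ζ = 11/(2√(5.3K_p)).
Setting ζ = 0.5305: √(5.3K_p) = 11/(2·0.5305) = 10.37, so K_p = 107.5/5.3 = 20.3.

K_p = 20.3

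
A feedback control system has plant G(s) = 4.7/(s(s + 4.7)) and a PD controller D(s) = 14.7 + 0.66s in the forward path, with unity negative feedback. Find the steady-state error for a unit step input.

The open loop D(s)G(s) has a pole at the origin (type 1), so the static position error constant is infinite and e_ss = 1/(1+∞) = 0.

0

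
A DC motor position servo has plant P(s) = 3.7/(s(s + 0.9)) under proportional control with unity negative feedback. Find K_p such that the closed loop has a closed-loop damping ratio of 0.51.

K_p = 0.21

Closed-loop characteristic equation: s² + 0.9s + K_p·3.7 = 0.
So ω_n = √(3.7K_p) and 2ζω_n = 0.9, giving ζ = 0.9/(2√(3.7K_p)).
Setting ζ = 0.51: √(3.7K_p) = 0.9/(2·0.51) = 0.8824, so K_p = 0.7785/3.7 = 0.21.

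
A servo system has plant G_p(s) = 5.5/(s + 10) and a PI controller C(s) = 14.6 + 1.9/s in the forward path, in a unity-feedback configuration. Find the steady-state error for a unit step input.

The open loop C(s)G_p(s) has a pole at the origin (type 1), so the static position error constant is infinite and e_ss = 1/(1+∞) = 0.

0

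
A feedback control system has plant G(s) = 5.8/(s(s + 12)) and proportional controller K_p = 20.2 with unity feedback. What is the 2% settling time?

From 1 + K_pG(s) = 0: s² + 12s + 117.2 = 0 ⇒ ω_n = 10.82, ζ = 0.5543.
2% settling time T_s ≈ 4/(ζω_n) = 4/6 = 0.667 s.

T_s ≈ 0.667 s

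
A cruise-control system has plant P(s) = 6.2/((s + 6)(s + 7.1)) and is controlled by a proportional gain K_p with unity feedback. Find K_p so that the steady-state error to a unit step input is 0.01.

The loop is type 0, so e_ss(step) = 1/(1 + K_pos) with K_pos = K_p·P(0).
P(0) = 0.1455. Require 1/(1 + K_p·0.1455) = 0.01, so 1 + 0.1455·K_p = 100.
K_p = (100 − 1)/0.1455 = 680.

K_p = 680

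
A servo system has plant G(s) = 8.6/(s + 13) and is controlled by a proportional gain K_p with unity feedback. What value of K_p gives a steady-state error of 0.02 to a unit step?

The loop is type 0, so e_ss(step) = 1/(1 + K_pos) with K_pos = K_p·G(0).
G(0) = 0.6615. Require 1/(1 + K_p·0.6615) = 0.02, so 1 + 0.6615·K_p = 50.
K_p = (50 − 1)/0.6615 = 74.1.

K_p = 74.1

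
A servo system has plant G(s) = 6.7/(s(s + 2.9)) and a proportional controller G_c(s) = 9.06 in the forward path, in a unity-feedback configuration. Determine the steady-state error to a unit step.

The open loop G_c(s)G(s) has a pole at the origin (type 1), so the static position error constant is infinite and e_ss = 1/(1+∞) = 0.

0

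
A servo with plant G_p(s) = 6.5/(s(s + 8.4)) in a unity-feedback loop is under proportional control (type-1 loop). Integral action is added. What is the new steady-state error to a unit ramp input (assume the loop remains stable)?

The integrator raises the loop to type 2, so K_v → ∞ and e_ss to a ramp is zero.

0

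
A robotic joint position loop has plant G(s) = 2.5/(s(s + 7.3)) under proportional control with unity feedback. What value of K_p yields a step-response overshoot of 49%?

From %OS = 100·exp(−πζ/√(1−ζ²)) = 49%, ζ = −ln(0.49)/√(π²+ln²(0.49)) = 0.2214.
Characteristic equation s² + 7.3s + 2.5K_p = 0 gives ζ = 7.3/(2√(2.5K_p)).
Setting ζ = 0.2214: √(2.5K_p) = 7.3/(2·0.2214) = 16.48, so K_p = 271.7/2.5 = 109.

K_p = 109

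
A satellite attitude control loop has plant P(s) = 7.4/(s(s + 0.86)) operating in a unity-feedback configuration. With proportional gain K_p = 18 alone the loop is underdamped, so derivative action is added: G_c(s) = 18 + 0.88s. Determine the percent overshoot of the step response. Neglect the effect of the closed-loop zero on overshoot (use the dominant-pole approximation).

Forward path: (18 + 0.88s)·7.4/(s(s+0.86)). The closed-loop characteristic equation is s² + (0.86 + 7.4·0.88)s + 7.4·18 = 0.
That is s² + 7.372s + 133.2 = 0, so ω_n = 11.54 rad/s and ζ = 7.372/(2·11.54) = 0.3194.
%OS = 100·exp(−πζ/√(1−ζ²)) = 34.7%.

34.7%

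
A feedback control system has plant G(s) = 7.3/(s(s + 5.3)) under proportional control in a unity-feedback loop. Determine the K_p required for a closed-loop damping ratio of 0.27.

Closed-loop characteristic equation: s² + 5.3s + K_p·7.3 = 0.
So ω_n = √(7.3K_p) and 2ζω_n = 5.3, giving ζ = 5.3/(2√(7.3K_p)).
Setting ζ = 0.27: √(7.3K_p) = 5.3/(2·0.27) = 9.815, so K_p = 96.33/7.3 = 13.2.

K_p = 13.2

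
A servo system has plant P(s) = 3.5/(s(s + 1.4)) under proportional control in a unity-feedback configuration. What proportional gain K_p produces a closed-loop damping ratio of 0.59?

K_p = 0.402

Closed-loop characteristic equation: s² + 1.4s + K_p·3.5 = 0.
So ω_n = √(3.5K_p) and 2ζω_n = 1.4, giving ζ = 1.4/(2√(3.5K_p)).
Setting ζ = 0.59: √(3.5K_p) = 1.4/(2·0.59) = 1.186, so K_p = 1.408/3.5 = 0.402.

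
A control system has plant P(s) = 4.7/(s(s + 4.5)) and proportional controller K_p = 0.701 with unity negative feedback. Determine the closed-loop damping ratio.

1 + K_p·P(s) = 0 gives s² + 4.5s + 3.295 = 0.
Matching s² + 2ζω_n s + ω_n²: ω_n = √3.295 = 1.815 rad/s and 2ζω_n = 4.5, so ζ = 4.5/(2·1.815) = 1.24.

ζ = 1.24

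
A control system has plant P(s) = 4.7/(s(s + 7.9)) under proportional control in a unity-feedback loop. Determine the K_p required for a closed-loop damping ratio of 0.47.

K_p = 15

Closed-loop characteristic equation: s² + 7.9s + K_p·4.7 = 0.
So ω_n = √(4.7K_p) and 2ζω_n = 7.9, giving ζ = 7.9/(2√(4.7K_p)).
Setting ζ = 0.47: √(4.7K_p) = 7.9/(2·0.47) = 8.404, so K_p = 70.63/4.7 = 15.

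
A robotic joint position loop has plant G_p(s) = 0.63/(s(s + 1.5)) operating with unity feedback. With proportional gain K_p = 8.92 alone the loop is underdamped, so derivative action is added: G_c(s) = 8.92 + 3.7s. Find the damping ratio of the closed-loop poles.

Forward path: (8.92 + 3.7s)·0.63/(s(s+1.5)). The closed-loop characteristic equation is s² + (1.5 + 0.63·3.7)s + 0.63·8.92 = 0.
That is s² + 3.831s + 5.62 = 0, so ω_n = 2.371 rad/s and ζ = 3.831/(2·2.371) = 0.808.

ζ = 0.808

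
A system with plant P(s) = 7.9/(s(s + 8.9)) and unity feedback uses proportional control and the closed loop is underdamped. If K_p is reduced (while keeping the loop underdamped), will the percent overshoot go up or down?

decrease

ζ = 8.9/(2√(7.9K_p)) rises as K_p falls; higher damping means less overshoot.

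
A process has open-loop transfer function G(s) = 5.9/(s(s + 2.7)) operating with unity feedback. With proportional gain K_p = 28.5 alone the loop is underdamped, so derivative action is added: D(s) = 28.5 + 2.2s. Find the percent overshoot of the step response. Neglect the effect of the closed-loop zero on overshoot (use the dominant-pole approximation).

Forward path: (28.5 + 2.2s)·5.9/(s(s+2.7)). The closed-loop characteristic equation is s² + (2.7 + 5.9·2.2)s + 5.9·28.5 = 0.
That is s² + 15.68s + 168.2 = 0, so ω_n = 12.97 rad/s and ζ = 15.68/(2·12.97) = 0.6046.
%OS = 100·exp(−πζ/√(1−ζ²)) = 9.21%.

9.21%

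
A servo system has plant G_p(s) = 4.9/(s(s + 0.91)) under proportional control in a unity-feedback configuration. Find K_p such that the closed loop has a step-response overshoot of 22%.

From %OS = 100·exp(−πζ/√(1−ζ²)) = 22%, ζ = −ln(0.22)/√(π²+ln²(0.22)) = 0.4342.
Characteristic equation s² + 0.91s + 4.9K_p = 0 gives ζ = 0.91/(2√(4.9K_p)).
Setting ζ = 0.4342: √(4.9K_p) = 0.91/(2·0.4342) = 1.048, so K_p = 1.098/4.9 = 0.224.

K_p = 0.224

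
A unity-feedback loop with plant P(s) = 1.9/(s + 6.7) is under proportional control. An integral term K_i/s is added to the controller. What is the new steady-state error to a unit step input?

0

The integrator makes K_pos = lim_{s→0} C(s)G(s) infinite, so e_ss = 1/(1+K_pos) = 0.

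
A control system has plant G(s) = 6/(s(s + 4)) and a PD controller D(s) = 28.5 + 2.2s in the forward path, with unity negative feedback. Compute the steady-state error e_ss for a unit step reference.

0

The open loop D(s)G(s) has a pole at the origin (type 1), so the static position error constant is infinite and e_ss = 1/(1+∞) = 0.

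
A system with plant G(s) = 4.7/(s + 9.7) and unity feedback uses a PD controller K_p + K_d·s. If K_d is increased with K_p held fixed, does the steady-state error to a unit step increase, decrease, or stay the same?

unchanged

At s = 0 the derivative term contributes nothing: C(0) = K_p regardless of K_d, so K_pos = K_p·G(0) and e_ss are unchanged.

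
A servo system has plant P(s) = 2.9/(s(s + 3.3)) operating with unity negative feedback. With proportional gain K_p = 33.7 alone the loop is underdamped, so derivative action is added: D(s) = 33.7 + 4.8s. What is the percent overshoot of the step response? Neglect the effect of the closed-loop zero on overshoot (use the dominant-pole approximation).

Forward path: (33.7 + 4.8s)·2.9/(s(s+3.3)). The closed-loop characteristic equation is s² + (3.3 + 2.9·4.8)s + 2.9·33.7 = 0.
That is s² + 17.22s + 97.73 = 0, so ω_n = 9.886 rad/s and ζ = 17.22/(2·9.886) = 0.8709.
%OS = 100·exp(−πζ/√(1−ζ²)) = 0.382%.

0.382%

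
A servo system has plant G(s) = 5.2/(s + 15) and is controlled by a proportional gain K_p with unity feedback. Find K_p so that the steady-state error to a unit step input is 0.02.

K_p = 141

For a type-0 loop with proportional control, e_ss = 1/(1 + K_p·G(0)).
G(0) = 0.3467. Require 1/(1 + K_p·0.3467) = 0.02, so 1 + 0.3467·K_p = 50.
K_p = (50 − 1)/0.3467 = 141.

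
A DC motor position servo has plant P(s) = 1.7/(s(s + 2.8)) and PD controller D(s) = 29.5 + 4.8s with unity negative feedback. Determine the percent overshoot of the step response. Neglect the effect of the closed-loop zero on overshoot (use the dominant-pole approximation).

2.15%

Forward path: (29.5 + 4.8s)·1.7/(s(s+2.8)). The closed-loop characteristic equation is s² + (2.8 + 1.7·4.8)s + 1.7·29.5 = 0.
That is s² + 10.96s + 50.15 = 0, so ω_n = 7.082 rad/s and ζ = 10.96/(2·7.082) = 0.7738.
%OS = 100·exp(−πζ/√(1−ζ²)) = 2.15%.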